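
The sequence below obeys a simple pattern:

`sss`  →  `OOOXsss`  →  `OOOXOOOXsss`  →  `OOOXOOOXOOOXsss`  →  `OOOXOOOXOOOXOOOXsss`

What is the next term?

Every step adds OOOX at the front: s(k+1) = OOOX·s(k).
Applying this once more to OOOXOOOXOOOXOOOXsss:

OOOXOOOXOOOXOOOXOOOXsss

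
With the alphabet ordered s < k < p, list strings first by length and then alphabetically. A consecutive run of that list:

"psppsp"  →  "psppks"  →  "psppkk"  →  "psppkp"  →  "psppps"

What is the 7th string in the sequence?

pspppp

Continuing the enumeration 2 steps past psppps: psppps → pspppk → (answer).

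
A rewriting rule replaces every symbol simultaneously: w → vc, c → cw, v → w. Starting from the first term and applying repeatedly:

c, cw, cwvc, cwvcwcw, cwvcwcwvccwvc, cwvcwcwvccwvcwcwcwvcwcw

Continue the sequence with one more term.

Rewriting the 23 symbols of cwvcwcwvccwvcwcwcwvcwcw one by one yields cw vc w cw vc cw vc w cw cw vc w cw vc cw vc cw vc w cw vc cw vc; concatenated:

cwvcwcwvccwvcwcwcwvcwcwvccwvccwvcwcwvccwvc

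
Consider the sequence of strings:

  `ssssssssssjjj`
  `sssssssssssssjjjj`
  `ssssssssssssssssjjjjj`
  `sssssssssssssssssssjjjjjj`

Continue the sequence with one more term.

Each string has the form s^{3n+1} j^{n}, where the shown terms are n = 3, 4, 5, 6.
Setting n = 7 gives 22, 7 characters in each block.

ssssssssssssssssssssssjjjjjjj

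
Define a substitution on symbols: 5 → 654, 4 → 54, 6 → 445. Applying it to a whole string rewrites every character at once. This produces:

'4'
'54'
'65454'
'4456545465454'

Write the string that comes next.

Applying the rule to each of the 13 symbols of 4456545465454 gives the pieces 54 54 654 445 654 54 654 54 445 654 54 654 54, which concatenate to the answer.

545465444565454654544456545465454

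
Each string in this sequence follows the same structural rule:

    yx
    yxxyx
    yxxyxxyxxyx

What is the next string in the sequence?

Every step duplicates the string with 'x' between the halves.
So the next term is two copies of yxxyxxyxxyx with 'x' between the halves.

yxxyxxyxxyxxyxxyxxyxxyx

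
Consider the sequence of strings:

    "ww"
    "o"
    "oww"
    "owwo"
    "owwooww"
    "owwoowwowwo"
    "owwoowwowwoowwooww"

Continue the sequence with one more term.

owwoowwowwoowwoowwowwoowwowwo

Each term (from the third on) is the previous term followed by the one before it: term 3 = o·ww = oww.
Continuing: owwoowwowwoowwooww · owwoowwowwo gives term 8.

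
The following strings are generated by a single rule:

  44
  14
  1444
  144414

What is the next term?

This is a Fibonacci-style word recurrence s(k) = s(k−1)·s(k−2): e.g. 14·44 = 1444.
Continuing: 144414 · 1444 gives term 5.

1444141444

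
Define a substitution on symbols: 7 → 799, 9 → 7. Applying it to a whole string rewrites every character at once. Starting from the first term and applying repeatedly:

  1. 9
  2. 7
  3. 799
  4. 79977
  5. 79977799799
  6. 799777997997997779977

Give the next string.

Rewriting the 21 symbols of 799777997997997779977 one by one yields 799 7 7 799 799 799 7 7 799 7 7 799 7 7 799 799 799 7 7 799 799; concatenated:

7997779979979977799777997779979979977799799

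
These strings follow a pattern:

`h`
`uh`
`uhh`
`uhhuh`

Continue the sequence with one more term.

uhhuhuhh

Each term (from the third on) is the previous term followed by the one before it: term 3 = uh·h = uhh.
The next term joins uhhuh and uhh.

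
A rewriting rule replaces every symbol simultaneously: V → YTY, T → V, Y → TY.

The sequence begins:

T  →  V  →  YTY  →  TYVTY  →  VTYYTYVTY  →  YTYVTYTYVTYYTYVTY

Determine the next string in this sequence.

φ(YTYVTYTYVTYYTYVTY) expands symbol-by-symbol to TY V TY YTY V TY V TY YTY V TY TY V TY YTY V TY; joining the 17 pieces gives the next term.

TYVTYYTYVTYVTYYTYVTYTYVTYYTYVTY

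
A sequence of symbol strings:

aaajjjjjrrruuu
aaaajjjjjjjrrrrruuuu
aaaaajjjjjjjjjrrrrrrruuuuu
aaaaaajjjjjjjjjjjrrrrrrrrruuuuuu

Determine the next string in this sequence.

aaaaaaajjjjjjjjjjjjjrrrrrrrrrrruuuuuuu

Each string has the form a^{n+1} j^{2n+1} r^{2n-1} u^{n+1}, where the shown terms are n = 2, 3, 4, 5.
For the next term, n = 6, so the run lengths are 7, 13, 11, 7.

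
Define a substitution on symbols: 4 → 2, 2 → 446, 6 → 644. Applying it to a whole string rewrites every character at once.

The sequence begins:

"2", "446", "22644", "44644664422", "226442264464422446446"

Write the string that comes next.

4464466442244644664422644224464462264422644

Replace each of the 21 characters of 226442264464422446446 in place — 446 446 644 2 2 446 446 644 2 2 644 2 2 446 446 2 2 644 2 2 644 — and concatenate.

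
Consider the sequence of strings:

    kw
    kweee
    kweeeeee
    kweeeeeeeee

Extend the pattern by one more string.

Each term is the previous one with eee appended.
One more step from kweeeeeeeee gives the answer.

kweeeeeeeeeeee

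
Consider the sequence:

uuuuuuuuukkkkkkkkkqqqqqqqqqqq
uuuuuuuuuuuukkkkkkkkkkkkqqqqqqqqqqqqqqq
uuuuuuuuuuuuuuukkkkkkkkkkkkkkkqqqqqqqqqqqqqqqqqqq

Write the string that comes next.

uuuuuuuuuuuuuuuuuukkkkkkkkkkkkkkkkkkqqqqqqqqqqqqqqqqqqqqqqq

Term n consists of 3n u's, followed by 3n k's, followed by 4n-1 q's, where the shown terms are n = 3, 4, 5.
Setting n = 6 gives 18, 18, 23 characters in each block.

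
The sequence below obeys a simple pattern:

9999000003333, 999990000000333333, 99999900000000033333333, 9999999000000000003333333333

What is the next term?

Reading off run lengths: 9 runs 4, 5, 6, 7; 0 runs 5, 7, 9, 11; 3 runs 4, 6, 8, 10 — each is linear in n, where the shown terms are n = 2, 3, 4, 5.
At n = 6 the blocks have lengths 8, 13, 12.

999999990000000000000333333333333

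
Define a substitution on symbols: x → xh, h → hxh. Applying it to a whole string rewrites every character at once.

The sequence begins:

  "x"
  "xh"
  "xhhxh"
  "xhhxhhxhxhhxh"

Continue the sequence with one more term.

xhhxhhxhxhhxhhxhxhhxhxhhxhhxhxhhxh

Replace each of the 13 characters of xhhxhhxhxhhxh in place — xh hxh hxh xh hxh hxh xh hxh xh hxh hxh xh hxh — and concatenate.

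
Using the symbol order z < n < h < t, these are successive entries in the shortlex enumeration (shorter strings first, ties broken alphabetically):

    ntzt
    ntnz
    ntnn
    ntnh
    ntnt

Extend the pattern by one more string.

Find the rightmost character of ntnt below t, bump it to the next letter, and reset everything to its right to z.

nthz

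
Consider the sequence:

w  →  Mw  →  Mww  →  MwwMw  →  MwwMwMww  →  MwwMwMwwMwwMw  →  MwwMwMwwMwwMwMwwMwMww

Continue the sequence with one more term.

This is a Fibonacci-style word recurrence s(k) = s(k−1)·s(k−2): e.g. Mw·w = Mww.
Continuing: MwwMwMwwMwwMwMwwMwMww · MwwMwMwwMwwMw gives term 8.

MwwMwMwwMwwMwMwwMwMwwMwwMwMwwMwwMw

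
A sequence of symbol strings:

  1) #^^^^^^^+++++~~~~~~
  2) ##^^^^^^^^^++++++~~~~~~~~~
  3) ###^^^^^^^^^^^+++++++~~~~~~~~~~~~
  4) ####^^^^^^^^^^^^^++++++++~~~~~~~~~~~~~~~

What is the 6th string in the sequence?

The n-th term is n-1 #'s then 2n+3 ^'s then n+3 +'s then 3n ~'s, where the shown terms are n = 2, 3, 4, 5.
For term 6, n = 7, so the run lengths are 6, 17, 10, 21.

######^^^^^^^^^^^^^^^^^++++++++++~~~~~~~~~~~~~~~~~~~~~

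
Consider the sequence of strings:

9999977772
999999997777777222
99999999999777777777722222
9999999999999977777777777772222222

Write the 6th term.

99999999999999999999777777777777777777722222222222

The n-th term is 3n+2 9's then 3n+1 7's then 2n-1 2's (n = 1, 2, …).
Setting n = 6 gives 20, 19, 11 characters in each block.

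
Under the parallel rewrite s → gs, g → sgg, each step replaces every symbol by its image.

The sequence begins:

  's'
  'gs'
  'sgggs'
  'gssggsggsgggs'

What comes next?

Rewriting the 13 symbols of gssggsggsgggs one by one yields sgg gs gs sgg sgg gs sgg sgg gs sgg sgg sgg gs; concatenated:

sgggsgssggsgggssggsgggssggsggsgggs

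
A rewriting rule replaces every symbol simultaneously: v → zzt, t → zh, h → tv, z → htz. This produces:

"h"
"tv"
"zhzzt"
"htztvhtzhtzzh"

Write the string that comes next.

tvzhhtzzhzzttvzhhtztvzhhtzhtztv

Applying the rule to each of the 13 symbols of htztvhtzhtzzh gives the pieces tv zh htz zh zzt tv zh htz tv zh htz htz tv, which concatenate to the answer.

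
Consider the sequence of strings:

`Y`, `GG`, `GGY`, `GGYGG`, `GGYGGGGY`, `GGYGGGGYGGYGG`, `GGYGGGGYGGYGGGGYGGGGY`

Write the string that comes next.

GGYGGGGYGGYGGGGYGGGGYGGYGGGGYGGYGG

This is a Fibonacci-style word recurrence s(k) = s(k−1)·s(k−2): e.g. GG·Y = GGY.
So term 8 is GGYGGGGYGGYGGGGYGGGGY·GGYGGGGYGGYGG.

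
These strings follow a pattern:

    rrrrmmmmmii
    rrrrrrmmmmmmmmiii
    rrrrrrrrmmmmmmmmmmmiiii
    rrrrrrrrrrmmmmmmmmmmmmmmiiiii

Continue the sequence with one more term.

Each string has the form r^{2n} m^{3n-1} i^{n}, where the shown terms are n = 2, 3, 4, 5.
At n = 6 the blocks have lengths 12, 17, 6.

rrrrrrrrrrrrmmmmmmmmmmmmmmmmmiiiiii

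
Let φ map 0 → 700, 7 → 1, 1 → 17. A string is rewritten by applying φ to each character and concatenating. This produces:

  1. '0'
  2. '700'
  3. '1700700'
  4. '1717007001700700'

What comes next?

17117170070017007001717007001700700

Replace each of the 16 characters of 1717007001700700 in place — 17 1 17 1 700 700 1 700 700 17 1 700 700 1 700 700 — and concatenate.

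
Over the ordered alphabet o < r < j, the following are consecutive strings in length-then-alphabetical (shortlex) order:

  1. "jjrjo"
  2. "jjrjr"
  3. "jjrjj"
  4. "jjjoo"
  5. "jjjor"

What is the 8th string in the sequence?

jjjrr

Advancing 3 positions from jjjor through jjjor → jjjoj → jjjro reaches term 8.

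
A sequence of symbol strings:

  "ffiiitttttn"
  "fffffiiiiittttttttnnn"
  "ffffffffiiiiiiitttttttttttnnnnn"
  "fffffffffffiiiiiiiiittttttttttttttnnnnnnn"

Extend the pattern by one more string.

Term n consists of 3n-1 f's, followed by 2n+1 i's, followed by 3n+2 t's, followed by 2n-1 n's (n = 1, 2, …).
Setting n = 5 gives 14, 11, 17, 9 characters in each block.

ffffffffffffffiiiiiiiiiiitttttttttttttttttnnnnnnnnn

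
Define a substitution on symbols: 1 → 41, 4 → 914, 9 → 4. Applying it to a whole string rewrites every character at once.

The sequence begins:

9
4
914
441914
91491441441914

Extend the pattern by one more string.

4419144419149144191491441441914

Applying the rule to each of the 14 symbols of 91491441441914 gives the pieces 4 41 914 4 41 914 914 41 914 914 41 4 41 914, which concatenate to the answer.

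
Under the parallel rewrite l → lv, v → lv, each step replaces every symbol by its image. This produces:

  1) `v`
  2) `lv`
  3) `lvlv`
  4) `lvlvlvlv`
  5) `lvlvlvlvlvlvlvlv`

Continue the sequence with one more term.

Rewriting the 16 symbols of lvlvlvlvlvlvlvlv one by one yields lv lv lv lv lv lv lv lv lv lv lv lv lv lv lv lv; concatenated:

lvlvlvlvlvlvlvlvlvlvlvlvlvlvlvlv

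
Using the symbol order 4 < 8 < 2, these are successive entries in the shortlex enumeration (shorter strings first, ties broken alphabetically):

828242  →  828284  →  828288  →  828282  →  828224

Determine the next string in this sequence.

828228

Treat 828224 as a base-3 numeral over the given alphabet and add one, carrying through any trailing 2's.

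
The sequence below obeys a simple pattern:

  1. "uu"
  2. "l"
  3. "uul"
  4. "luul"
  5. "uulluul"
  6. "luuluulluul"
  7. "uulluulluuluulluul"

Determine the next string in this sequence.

Each term (from the third on) is the two preceding terms concatenated in order: term 3 = uu·l = uul.
The next term joins luuluulluul and uulluulluuluulluul.

luuluulluuluulluulluuluulluul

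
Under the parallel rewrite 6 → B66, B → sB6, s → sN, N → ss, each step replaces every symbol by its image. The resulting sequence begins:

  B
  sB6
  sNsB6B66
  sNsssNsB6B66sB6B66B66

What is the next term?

Rewriting the 21 symbols of sNsssNsB6B66sB6B66B66 one by one yields sN ss sN sN sN ss sN sB6 B66 sB6 B66 B66 sN sB6 B66 sB6 B66 B66 sB6 B66 B66; concatenated:

sNsssNsNsNsssNsB6B66sB6B66B66sNsB6B66sB6B66B66sB6B66B66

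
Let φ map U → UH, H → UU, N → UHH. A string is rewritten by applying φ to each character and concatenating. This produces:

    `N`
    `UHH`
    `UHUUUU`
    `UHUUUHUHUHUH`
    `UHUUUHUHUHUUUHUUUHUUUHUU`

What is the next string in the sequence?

UHUUUHUHUHUUUHUUUHUUUHUHUHUUUHUHUHUUUHUHUHUUUHUH

Replace each of the 24 characters of UHUUUHUHUHUUUHUUUHUUUHUU in place — UH UU UH UH UH UU UH UU UH UU UH UH UH UU UH UH UH UU UH UH UH UU UH UH — and concatenate.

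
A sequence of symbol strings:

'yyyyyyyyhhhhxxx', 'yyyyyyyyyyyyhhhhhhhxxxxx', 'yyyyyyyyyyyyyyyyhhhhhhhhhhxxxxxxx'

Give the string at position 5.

yyyyyyyyyyyyyyyyyyyyyyyyhhhhhhhhhhhhhhhhxxxxxxxxxxx

Each string has the form y^{4n} h^{3n-2} x^{2n-1}, where the shown terms are n = 2, 3, 4.
At n = 6 the blocks have lengths 24, 16, 11.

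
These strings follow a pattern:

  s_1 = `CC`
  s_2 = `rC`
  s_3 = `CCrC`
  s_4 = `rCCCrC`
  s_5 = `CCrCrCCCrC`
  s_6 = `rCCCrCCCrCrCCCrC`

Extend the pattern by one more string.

CCrCrCCCrCrCCCrCCCrCrCCCrC

From term 3 onward, concatenate the second-to-last term with the last: CC·rC = CCrC, rC·CCrC = rCCCrC, …
So term 7 is CCrCrCCCrC·rCCCrCCCrCrCCCrC.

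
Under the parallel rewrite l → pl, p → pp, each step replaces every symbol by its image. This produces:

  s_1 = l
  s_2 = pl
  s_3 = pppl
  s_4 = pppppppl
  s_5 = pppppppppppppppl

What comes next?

pppppppppppppppppppppppppppppppl

Applying the rule to each of the 16 symbols of pppppppppppppppl gives the pieces pp pp pp pp pp pp pp pp pp pp pp pp pp pp pp pl, which concatenate to the answer.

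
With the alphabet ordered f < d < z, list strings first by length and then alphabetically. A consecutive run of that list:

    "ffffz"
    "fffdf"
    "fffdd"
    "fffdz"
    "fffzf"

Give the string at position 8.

ffdff

Advancing 3 positions from fffzf through fffzf → fffzd → fffzz reaches term 8.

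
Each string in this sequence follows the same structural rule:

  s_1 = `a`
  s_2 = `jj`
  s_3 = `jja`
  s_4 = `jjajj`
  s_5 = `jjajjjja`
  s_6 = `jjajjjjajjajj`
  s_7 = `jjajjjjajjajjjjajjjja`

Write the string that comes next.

jjajjjjajjajjjjajjjjajjajjjjajjajj

From term 3 onward, concatenate the last term with the second-to-last: jj·a = jja, jja·jj = jjajj, …
Continuing: jjajjjjajjajjjjajjjja · jjajjjjajjajj gives term 8.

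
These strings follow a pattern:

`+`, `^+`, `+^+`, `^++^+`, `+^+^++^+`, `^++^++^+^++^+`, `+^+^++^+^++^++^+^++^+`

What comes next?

This is a Fibonacci-style word recurrence s(k) = s(k−2)·s(k−1): e.g. +·^+ = +^+.
Continuing: ^++^++^+^++^+ · +^+^++^+^++^++^+^++^+ gives term 8.

^++^++^+^++^++^+^++^+^++^++^+^++^+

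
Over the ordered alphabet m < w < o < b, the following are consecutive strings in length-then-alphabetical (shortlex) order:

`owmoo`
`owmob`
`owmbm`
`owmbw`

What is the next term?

owmbo

Treat owmbw as a base-4 numeral over the given alphabet and add one, carrying through any trailing b's.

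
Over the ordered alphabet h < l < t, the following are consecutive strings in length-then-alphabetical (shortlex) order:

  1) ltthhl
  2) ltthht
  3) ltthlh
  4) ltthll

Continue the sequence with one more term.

ltthlt

Find the rightmost character of ltthll below t, bump it to the next letter, and reset everything to its right to h.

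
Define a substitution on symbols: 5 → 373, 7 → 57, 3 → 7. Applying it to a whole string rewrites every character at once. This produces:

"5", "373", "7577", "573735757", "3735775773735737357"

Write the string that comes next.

757737357573735757757737357757737357

φ(3735775773735737357) expands symbol-by-symbol to 7 57 7 373 57 57 373 57 57 7 57 7 373 57 7 57 7 373 57; joining the 19 pieces gives the next term.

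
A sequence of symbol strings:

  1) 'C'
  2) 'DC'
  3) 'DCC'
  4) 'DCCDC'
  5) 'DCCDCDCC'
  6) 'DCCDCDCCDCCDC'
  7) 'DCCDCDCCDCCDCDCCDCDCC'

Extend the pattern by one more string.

DCCDCDCCDCCDCDCCDCDCCDCCDCDCCDCCDC

This is a Fibonacci-style word recurrence s(k) = s(k−1)·s(k−2): e.g. DC·C = DCC.
Continuing: DCCDCDCCDCCDCDCCDCDCC · DCCDCDCCDCCDC gives term 8.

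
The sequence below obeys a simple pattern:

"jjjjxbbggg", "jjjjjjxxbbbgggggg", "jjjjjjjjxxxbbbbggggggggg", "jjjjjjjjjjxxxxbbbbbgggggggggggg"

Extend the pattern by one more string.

jjjjjjjjjjjjxxxxxbbbbbbggggggggggggggg

Term n consists of 2n+2 j's, followed by n x's, followed by n+1 b's, followed by 3n g's (n = 1, 2, …).
Setting n = 5 gives 12, 5, 6, 15 characters in each block.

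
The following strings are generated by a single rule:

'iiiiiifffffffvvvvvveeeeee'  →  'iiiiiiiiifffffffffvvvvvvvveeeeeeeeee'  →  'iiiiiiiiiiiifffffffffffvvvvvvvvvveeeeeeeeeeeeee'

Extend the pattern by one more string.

The n-th term is 3n i's then 2n+3 f's then 2n+2 v's then 4n-2 e's, where the shown terms are n = 2, 3, 4.
For the next term, n = 5, so the run lengths are 15, 13, 12, 18.

iiiiiiiiiiiiiiifffffffffffffvvvvvvvvvvvveeeeeeeeeeeeeeeeee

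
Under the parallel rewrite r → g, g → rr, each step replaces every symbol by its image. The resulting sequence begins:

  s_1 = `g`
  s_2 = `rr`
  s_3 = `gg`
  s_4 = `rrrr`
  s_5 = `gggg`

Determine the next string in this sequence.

rrrrrrrr

Rewriting each symbol of gggg: g→rr, g→rr, g→rr, g→rr, which concatenates to rr rr rr rr.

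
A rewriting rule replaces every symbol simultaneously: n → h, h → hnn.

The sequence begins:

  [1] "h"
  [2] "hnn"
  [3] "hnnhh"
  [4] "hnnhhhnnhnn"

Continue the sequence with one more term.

hnnhhhnnhnnhnnhhhnnhh

Expanding hnnhhhnnhnn: h→hnn, n→h, n→h, h→hnn, h→hnn, h→hnn, n→h, n→h, h→hnn, n→h, n→h. Concatenated: hnn h h hnn hnn hnn h h hnn h h.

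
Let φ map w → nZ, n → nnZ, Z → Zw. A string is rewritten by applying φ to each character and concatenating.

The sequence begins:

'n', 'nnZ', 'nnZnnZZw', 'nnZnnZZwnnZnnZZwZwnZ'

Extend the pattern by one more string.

nnZnnZZwnnZnnZZwZwnZnnZnnZZwnnZnnZZwZwnZZwnZnnZZw

Replace each of the 20 characters of nnZnnZZwnnZnnZZwZwnZ in place — nnZ nnZ Zw nnZ nnZ Zw Zw nZ nnZ nnZ Zw nnZ nnZ Zw Zw nZ Zw nZ nnZ Zw — and concatenate.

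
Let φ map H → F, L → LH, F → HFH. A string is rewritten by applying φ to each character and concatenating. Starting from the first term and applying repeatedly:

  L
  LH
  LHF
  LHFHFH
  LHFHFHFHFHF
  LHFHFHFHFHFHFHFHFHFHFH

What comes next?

Rewriting the 22 symbols of LHFHFHFHFHFHFHFHFHFHFH one by one yields LH F HFH F HFH F HFH F HFH F HFH F HFH F HFH F HFH F HFH F HFH F; concatenated:

LHFHFHFHFHFHFHFHFHFHFHFHFHFHFHFHFHFHFHFHFHF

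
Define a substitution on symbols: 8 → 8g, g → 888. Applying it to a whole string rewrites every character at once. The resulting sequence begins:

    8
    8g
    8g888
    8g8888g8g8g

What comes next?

8g8888g8g8g8g8888g8888g888

Rewriting each symbol of 8g8888g8g8g: 8→8g, g→888, 8→8g, 8→8g, 8→8g, 8→8g, g→888, 8→8g, g→888, 8→8g, g→888, which concatenates to 8g 888 8g 8g 8g 8g 888 8g 888 8g 888.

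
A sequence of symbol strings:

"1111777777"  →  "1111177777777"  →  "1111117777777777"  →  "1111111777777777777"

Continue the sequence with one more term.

Each string has the form 1^{n+1} 7^{2n}, where the shown terms are n = 3, 4, 5, 6.
For the next term, n = 7, so the run lengths are 8, 14.

1111111177777777777777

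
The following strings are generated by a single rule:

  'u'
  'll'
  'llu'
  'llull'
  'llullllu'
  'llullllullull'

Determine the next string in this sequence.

From term 3 onward, concatenate the last term with the second-to-last: ll·u = llu, llu·ll = llull, …
So term 7 is llullllullull·llullllu.

llullllullullllullllu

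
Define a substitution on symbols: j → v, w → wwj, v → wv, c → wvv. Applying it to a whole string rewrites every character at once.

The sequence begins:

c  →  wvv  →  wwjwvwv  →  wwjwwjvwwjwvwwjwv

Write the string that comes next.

Applying the rule to each of the 17 symbols of wwjwwjvwwjwvwwjwv gives the pieces wwj wwj v wwj wwj v wv wwj wwj v wwj wv wwj wwj v wwj wv, which concatenate to the answer.

wwjwwjvwwjwwjvwvwwjwwjvwwjwvwwjwwjvwwjwv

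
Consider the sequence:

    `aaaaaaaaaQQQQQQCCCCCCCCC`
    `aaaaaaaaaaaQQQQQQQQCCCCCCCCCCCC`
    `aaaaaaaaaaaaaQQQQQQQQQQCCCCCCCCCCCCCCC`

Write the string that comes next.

Reading off run lengths: a runs 9, 11, 13; Q runs 6, 8, 10; C runs 9, 12, 15 — each is linear in n, where the shown terms are n = 3, 4, 5.
Setting n = 6 gives 15, 12, 18 characters in each block.

aaaaaaaaaaaaaaaQQQQQQQQQQQQCCCCCCCCCCCCCCCCCC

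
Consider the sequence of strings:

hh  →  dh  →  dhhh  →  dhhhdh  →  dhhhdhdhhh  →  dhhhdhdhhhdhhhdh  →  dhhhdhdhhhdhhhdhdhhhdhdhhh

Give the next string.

dhhhdhdhhhdhhhdhdhhhdhdhhhdhhhdhdhhhdhhhdh

From term 3 onward, concatenate the last term with the second-to-last: dh·hh = dhhh, dhhh·dh = dhhhdh, …
So term 8 is dhhhdhdhhhdhhhdhdhhhdhdhhh·dhhhdhdhhhdhhhdh.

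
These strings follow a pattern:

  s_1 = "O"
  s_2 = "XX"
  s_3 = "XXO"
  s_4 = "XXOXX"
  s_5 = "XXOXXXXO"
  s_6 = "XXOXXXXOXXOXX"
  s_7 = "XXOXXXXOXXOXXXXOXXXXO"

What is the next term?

XXOXXXXOXXOXXXXOXXXXOXXOXXXXOXXOXX

From term 3 onward, concatenate the last term with the second-to-last: XX·O = XXO, XXO·XX = XXOXX, …
Continuing: XXOXXXXOXXOXXXXOXXXXO · XXOXXXXOXXOXX gives term 8.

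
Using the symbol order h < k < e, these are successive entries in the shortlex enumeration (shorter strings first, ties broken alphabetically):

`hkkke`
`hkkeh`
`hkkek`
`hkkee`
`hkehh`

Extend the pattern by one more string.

hkehk

Treat hkehh as a base-3 numeral over the given alphabet and add one, carrying through any trailing e's.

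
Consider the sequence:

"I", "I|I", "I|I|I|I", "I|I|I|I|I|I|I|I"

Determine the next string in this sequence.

Every step duplicates the string with '|' between the halves.
Doubling I|I|I|I|I|I|I|I with '|' between the halves:

I|I|I|I|I|I|I|I|I|I|I|I|I|I|I|I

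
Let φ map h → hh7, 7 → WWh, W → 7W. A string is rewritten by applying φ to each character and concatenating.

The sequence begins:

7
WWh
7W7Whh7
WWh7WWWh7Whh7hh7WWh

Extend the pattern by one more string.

Rewriting the 19 symbols of WWh7WWWh7Whh7hh7WWh one by one yields 7W 7W hh7 WWh 7W 7W 7W hh7 WWh 7W hh7 hh7 WWh hh7 hh7 WWh 7W 7W hh7; concatenated:

7W7Whh7WWh7W7W7Whh7WWh7Whh7hh7WWhhh7hh7WWh7W7Whh7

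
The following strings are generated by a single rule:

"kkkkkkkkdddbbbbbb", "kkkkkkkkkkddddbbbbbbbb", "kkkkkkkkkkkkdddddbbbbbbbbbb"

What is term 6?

kkkkkkkkkkkkkkkkkkddddddddbbbbbbbbbbbbbbbb

Reading off run lengths: k runs 8, 10, 12; d runs 3, 4, 5; b runs 6, 8, 10 — each is linear in n, where the shown terms are n = 3, 4, 5.
For term 6, n = 8, so the run lengths are 18, 8, 16.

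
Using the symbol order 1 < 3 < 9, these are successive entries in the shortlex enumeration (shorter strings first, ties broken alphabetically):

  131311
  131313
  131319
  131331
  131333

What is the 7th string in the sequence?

Advancing 2 positions from 131333 through 131333 → 131339 reaches term 7.

131391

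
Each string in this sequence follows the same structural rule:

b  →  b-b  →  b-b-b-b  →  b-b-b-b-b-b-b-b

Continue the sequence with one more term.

Each string is two copies of the previous one joined by '-'.
Doubling b-b-b-b-b-b-b-b with '-' between the halves:

b-b-b-b-b-b-b-b-b-b-b-b-b-b-b-b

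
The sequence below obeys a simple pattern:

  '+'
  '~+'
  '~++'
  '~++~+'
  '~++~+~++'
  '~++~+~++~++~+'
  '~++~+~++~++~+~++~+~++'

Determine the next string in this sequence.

~++~+~++~++~+~++~+~++~++~+~++~++~+

Each term (from the third on) is the previous term followed by the one before it: term 3 = ~+·+ = ~++.
The next term joins ~++~+~++~++~+~++~+~++ and ~++~+~++~++~+.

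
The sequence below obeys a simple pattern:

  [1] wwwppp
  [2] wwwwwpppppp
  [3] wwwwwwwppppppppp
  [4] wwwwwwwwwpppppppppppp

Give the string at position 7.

Each string has the form w^{2n+1} p^{3n} (n = 1, 2, …).
For term 7, n = 7, so the run lengths are 15, 21.

wwwwwwwwwwwwwwwppppppppppppppppppppp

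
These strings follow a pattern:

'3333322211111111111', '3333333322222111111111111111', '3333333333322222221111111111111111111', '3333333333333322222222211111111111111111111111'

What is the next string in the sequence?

3333333333333333322222222222111111111111111111111111111

Term n consists of 3n-1 3's, followed by 2n-1 2's, followed by 4n+3 1's, where the shown terms are n = 2, 3, 4, 5.
At n = 6 the blocks have lengths 17, 11, 27.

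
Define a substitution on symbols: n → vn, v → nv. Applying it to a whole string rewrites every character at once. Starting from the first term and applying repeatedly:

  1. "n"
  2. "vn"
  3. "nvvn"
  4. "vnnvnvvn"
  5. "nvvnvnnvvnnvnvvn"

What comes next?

Applying the rule to each of the 16 symbols of nvvnvnnvvnnvnvvn gives the pieces vn nv nv vn nv vn vn nv nv vn vn nv vn nv nv vn, which concatenate to the answer.

vnnvnvvnnvvnvnnvnvvnvnnvvnnvnvvn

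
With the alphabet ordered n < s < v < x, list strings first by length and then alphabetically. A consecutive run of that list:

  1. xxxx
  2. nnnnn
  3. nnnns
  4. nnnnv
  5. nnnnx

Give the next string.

nnnsn

The successor of nnnnx increments the rightmost position that isn't already x and resets every position after it to n.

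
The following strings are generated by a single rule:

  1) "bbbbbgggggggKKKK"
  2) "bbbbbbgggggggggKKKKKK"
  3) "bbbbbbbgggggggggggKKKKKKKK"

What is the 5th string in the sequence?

bbbbbbbbbgggggggggggggggKKKKKKKKKKKK

Each string has the form b^{n+3} g^{2n+3} K^{2n}, where the shown terms are n = 2, 3, 4.
Setting n = 6 gives 9, 15, 12 characters in each block.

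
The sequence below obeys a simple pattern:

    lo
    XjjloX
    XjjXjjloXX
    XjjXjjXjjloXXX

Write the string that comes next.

XjjXjjXjjXjjloXXXX

Every step adds Xjj to the front and X to the end of the previous string.
One more step from XjjXjjXjjloXXX gives the answer.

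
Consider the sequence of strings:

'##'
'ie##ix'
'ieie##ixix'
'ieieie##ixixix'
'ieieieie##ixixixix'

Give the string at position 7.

ieieieieieie##ixixixixixix

s(k+1) = ie·s(k)·ix, so each term gains ie as a prefix and ix as a suffix.
From ieieieie##ixixixix, 2 further steps: ieieieie##ixixixix → ieieieieie##ixixixixix → (answer).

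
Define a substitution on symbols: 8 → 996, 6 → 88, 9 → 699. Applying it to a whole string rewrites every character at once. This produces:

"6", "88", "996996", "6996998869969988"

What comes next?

Rewriting the 16 symbols of 6996998869969988 one by one yields 88 699 699 88 699 699 996 996 88 699 699 88 699 699 996 996; concatenated:

88699699886996999969968869969988699699996996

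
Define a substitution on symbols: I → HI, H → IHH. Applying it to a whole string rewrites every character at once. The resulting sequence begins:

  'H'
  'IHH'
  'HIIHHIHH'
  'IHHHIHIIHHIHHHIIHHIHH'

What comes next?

φ(IHHHIHIIHHIHHHIIHHIHH) expands symbol-by-symbol to HI IHH IHH IHH HI IHH HI HI IHH IHH HI IHH IHH IHH HI HI IHH IHH HI IHH IHH; joining the 21 pieces gives the next term.

HIIHHIHHIHHHIIHHHIHIIHHIHHHIIHHIHHIHHHIHIIHHIHHHIIHHIHH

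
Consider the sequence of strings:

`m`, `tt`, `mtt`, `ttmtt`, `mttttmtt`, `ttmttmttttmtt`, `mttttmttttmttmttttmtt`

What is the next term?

ttmttmttttmttmttttmttttmttmttttmtt

This is a Fibonacci-style word recurrence s(k) = s(k−2)·s(k−1): e.g. m·tt = mtt.
Continuing: ttmttmttttmtt · mttttmttttmttmttttmtt gives term 8.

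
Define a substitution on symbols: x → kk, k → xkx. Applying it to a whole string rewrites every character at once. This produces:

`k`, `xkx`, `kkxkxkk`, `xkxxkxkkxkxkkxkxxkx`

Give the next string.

Rewriting the 19 symbols of xkxxkxkkxkxkkxkxxkx one by one yields kk xkx kk kk xkx kk xkx xkx kk xkx kk xkx xkx kk xkx kk kk xkx kk; concatenated:

kkxkxkkkkxkxkkxkxxkxkkxkxkkxkxxkxkkxkxkkkkxkxkk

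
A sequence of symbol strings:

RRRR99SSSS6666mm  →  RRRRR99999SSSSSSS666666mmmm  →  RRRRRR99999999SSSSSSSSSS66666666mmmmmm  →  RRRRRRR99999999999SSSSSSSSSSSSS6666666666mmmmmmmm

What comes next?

RRRRRRRR99999999999999SSSSSSSSSSSSSSSS666666666666mmmmmmmmmm

The n-th term is n+3 R's then 3n-1 9's then 3n+1 S's then 2n+2 6's then 2n m's (n = 1, 2, …).
At n = 5 the blocks have lengths 8, 14, 16, 12, 10.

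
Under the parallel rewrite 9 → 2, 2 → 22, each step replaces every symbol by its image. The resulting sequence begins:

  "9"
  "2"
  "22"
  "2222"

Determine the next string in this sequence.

22222222

Rewriting each symbol of 2222: 2→22, 2→22, 2→22, 2→22, which concatenates to 22 22 22 22.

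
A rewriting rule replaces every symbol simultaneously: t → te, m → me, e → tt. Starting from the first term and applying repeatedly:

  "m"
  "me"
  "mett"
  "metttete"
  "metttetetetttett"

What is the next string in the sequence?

Rewriting the 16 symbols of metttetetetttett one by one yields me tt te te te tt te tt te tt te te te tt te te; concatenated:

metttetetetttetttetttetetetttete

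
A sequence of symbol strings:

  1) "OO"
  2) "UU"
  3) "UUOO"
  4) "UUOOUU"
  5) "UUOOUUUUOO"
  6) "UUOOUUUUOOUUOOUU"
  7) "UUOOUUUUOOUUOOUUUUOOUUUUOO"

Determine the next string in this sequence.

UUOOUUUUOOUUOOUUUUOOUUUUOOUUOOUUUUOOUUOOUU

Each term (from the third on) is the previous term followed by the one before it: term 3 = UU·OO = UUOO.
Continuing: UUOOUUUUOOUUOOUUUUOOUUUUOO · UUOOUUUUOOUUOOUU gives term 8.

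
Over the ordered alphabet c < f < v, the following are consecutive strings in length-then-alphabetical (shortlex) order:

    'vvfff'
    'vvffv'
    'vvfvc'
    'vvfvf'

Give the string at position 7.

vvvcf

Continuing the enumeration 3 steps past vvfvf: vvfvf → vvfvv → vvvcc → (answer).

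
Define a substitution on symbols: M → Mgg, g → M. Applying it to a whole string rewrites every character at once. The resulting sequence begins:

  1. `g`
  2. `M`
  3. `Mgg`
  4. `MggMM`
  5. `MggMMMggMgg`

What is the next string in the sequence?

Apply φ to MggMMMggMgg symbol by symbol: M→Mgg, g→M, g→M, M→Mgg, M→Mgg, M→Mgg, g→M, g→M, M→Mgg, g→M, g→M; joined: Mgg M M Mgg Mgg Mgg M M Mgg M M.

MggMMMggMggMggMMMggMM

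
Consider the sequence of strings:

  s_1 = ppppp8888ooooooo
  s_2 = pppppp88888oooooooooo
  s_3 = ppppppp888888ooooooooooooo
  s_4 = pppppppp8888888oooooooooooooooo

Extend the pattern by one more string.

ppppppppp88888888ooooooooooooooooooo

Reading off run lengths: p runs 5, 6, 7, 8; 8 runs 4, 5, 6, 7; o runs 7, 10, 13, 16 — each is linear in n, where the shown terms are n = 3, 4, 5, 6.
At n = 7 the blocks have lengths 9, 8, 19.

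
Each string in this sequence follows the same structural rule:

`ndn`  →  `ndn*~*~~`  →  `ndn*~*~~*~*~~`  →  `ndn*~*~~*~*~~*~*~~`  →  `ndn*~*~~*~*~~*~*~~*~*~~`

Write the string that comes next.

The strings grow by a fixed suffix *~*~~ each time.
One more step from ndn*~*~~*~*~~*~*~~*~*~~ gives the answer.

ndn*~*~~*~*~~*~*~~*~*~~*~*~~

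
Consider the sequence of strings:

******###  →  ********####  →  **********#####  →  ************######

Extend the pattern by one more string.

Each string has the form *^{2n} #^{n}, where the shown terms are n = 3, 4, 5, 6.
For the next term, n = 7, so the run lengths are 14, 7.

**************#######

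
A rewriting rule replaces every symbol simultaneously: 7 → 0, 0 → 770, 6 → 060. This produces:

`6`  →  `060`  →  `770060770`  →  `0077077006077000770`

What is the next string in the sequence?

Rewriting the 19 symbols of 0077077006077000770 one by one yields 770 770 0 0 770 0 0 770 770 060 770 0 0 770 770 770 0 0 770; concatenated:

77077000770007707700607700077077077000770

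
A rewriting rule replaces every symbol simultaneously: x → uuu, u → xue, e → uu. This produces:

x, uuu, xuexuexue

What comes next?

uuuxueuuuuuxueuuuuuxueuu

Apply φ to xuexuexue symbol by symbol: x→uuu, u→xue, e→uu, x→uuu, u→xue, e→uu, x→uuu, u→xue, e→uu; joined: uuu xue uu uuu xue uu uuu xue uu.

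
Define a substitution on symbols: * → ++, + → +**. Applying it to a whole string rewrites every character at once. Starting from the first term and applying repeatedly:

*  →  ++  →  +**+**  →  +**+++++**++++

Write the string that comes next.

Rewriting the 14 symbols of +**+++++**++++ one by one yields +** ++ ++ +** +** +** +** +** ++ ++ +** +** +** +**; concatenated:

+**+++++**+**+**+**+**+++++**+**+**+**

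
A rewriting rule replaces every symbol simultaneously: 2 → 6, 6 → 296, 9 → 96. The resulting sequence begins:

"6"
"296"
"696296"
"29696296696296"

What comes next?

6962969629669629629696296696296

φ(29696296696296) expands symbol-by-symbol to 6 96 296 96 296 6 96 296 296 96 296 6 96 296; joining the 14 pieces gives the next term.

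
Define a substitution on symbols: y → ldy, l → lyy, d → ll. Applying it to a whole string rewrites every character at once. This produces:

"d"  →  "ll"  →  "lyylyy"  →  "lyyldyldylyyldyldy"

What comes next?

lyyldyldylyyllldylyyllldylyyldyldylyyllldylyyllldy

Replace each of the 18 characters of lyyldyldylyyldyldy in place — lyy ldy ldy lyy ll ldy lyy ll ldy lyy ldy ldy lyy ll ldy lyy ll ldy — and concatenate.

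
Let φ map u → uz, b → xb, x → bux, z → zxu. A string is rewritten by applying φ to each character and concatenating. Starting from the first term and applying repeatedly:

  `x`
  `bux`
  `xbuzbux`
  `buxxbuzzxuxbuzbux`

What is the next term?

Rewriting the 17 symbols of buxxbuzzxuxbuzbux one by one yields xb uz bux bux xb uz zxu zxu bux uz bux xb uz zxu xb uz bux; concatenated:

xbuzbuxbuxxbuzzxuzxubuxuzbuxxbuzzxuxbuzbux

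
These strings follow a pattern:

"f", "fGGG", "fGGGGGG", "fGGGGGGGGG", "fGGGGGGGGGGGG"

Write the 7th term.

Each term is the previous one with GGG appended.
From fGGGGGGGGGGGG, 2 further steps: fGGGGGGGGGGGG → fGGGGGGGGGGGGGGG → (answer).

fGGGGGGGGGGGGGGGGGG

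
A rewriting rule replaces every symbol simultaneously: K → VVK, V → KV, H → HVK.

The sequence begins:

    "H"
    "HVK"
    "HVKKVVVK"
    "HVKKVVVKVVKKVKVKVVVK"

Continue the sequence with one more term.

φ(HVKKVVVKVVKKVKVKVVVK) expands symbol-by-symbol to HVK KV VVK VVK KV KV KV VVK KV KV VVK VVK KV VVK KV VVK KV KV KV VVK; joining the 20 pieces gives the next term.

HVKKVVVKVVKKVKVKVVVKKVKVVVKVVKKVVVKKVVVKKVKVKVVVK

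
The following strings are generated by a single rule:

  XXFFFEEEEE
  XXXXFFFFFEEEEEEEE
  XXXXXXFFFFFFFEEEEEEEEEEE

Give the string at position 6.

Each string has the form X^{2n-2} F^{2n-1} E^{3n-1}, where the shown terms are n = 2, 3, 4.
Setting n = 7 gives 12, 13, 20 characters in each block.

XXXXXXXXXXXXFFFFFFFFFFFFFEEEEEEEEEEEEEEEEEEEE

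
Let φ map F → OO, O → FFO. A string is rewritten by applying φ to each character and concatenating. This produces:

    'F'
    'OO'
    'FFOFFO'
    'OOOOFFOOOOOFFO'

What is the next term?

FFOFFOFFOFFOOOOOFFOFFOFFOFFOFFOOOOOFFO

Applying the rule to each of the 14 symbols of OOOOFFOOOOOFFO gives the pieces FFO FFO FFO FFO OO OO FFO FFO FFO FFO FFO OO OO FFO, which concatenate to the answer.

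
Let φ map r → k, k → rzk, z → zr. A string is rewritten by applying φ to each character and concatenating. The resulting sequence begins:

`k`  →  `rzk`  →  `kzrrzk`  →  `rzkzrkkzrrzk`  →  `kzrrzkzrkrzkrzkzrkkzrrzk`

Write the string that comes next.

rzkzrkkzrrzkzrkrzkkzrrzkkzrrzkzrkrzkrzkzrkkzrrzk

Applying the rule to each of the 24 symbols of kzrrzkzrkrzkrzkzrkkzrrzk gives the pieces rzk zr k k zr rzk zr k rzk k zr rzk k zr rzk zr k rzk rzk zr k k zr rzk, which concatenate to the answer.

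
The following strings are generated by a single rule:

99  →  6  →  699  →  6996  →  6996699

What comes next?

Each term (from the third on) is the previous term followed by the one before it: term 3 = 6·99 = 699.
Continuing: 6996699 · 6996 gives term 6.

69966996996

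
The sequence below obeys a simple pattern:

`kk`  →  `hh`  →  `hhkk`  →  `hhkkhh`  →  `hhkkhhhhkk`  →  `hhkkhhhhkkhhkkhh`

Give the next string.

Each term (from the third on) is the previous term followed by the one before it: term 3 = hh·kk = hhkk.
The next term joins hhkkhhhhkkhhkkhh and hhkkhhhhkk.

hhkkhhhhkkhhkkhhhhkkhhhhkk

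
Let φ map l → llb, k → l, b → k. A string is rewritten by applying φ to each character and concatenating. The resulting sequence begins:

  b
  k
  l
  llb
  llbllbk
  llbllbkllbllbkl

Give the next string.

Replace each of the 15 characters of llbllbkllbllbkl in place — llb llb k llb llb k l llb llb k llb llb k l llb — and concatenate.

llbllbkllbllbklllbllbkllbllbklllb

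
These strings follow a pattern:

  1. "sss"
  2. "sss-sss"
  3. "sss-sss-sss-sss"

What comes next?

sss-sss-sss-sss-sss-sss-sss-sss

Every step duplicates the string with '-' between the halves.
So the next term is two copies of sss-sss-sss-sss with '-' between the halves.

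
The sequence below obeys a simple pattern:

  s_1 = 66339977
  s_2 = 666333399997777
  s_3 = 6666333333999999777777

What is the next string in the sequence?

Term n consists of n+1 6's, followed by 2n 3's, followed by 2n 9's, followed by 2n 7's (n = 1, 2, …).
For the next term, n = 4, so the run lengths are 5, 8, 8, 8.

66666333333339999999977777777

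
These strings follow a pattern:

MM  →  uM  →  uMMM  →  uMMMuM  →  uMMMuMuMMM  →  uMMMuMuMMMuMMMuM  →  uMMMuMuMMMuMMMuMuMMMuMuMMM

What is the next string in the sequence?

This is a Fibonacci-style word recurrence s(k) = s(k−1)·s(k−2): e.g. uM·MM = uMMM.
The next term joins uMMMuMuMMMuMMMuMuMMMuMuMMM and uMMMuMuMMMuMMMuM.

uMMMuMuMMMuMMMuMuMMMuMuMMMuMMMuMuMMMuMMMuM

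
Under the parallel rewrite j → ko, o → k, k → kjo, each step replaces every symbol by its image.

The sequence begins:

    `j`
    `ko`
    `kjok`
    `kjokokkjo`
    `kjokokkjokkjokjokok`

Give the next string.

Replace each of the 19 characters of kjokokkjokkjokjokok in place — kjo ko k kjo k kjo kjo ko k kjo kjo ko k kjo ko k kjo k kjo — and concatenate.

kjokokkjokkjokjokokkjokjokokkjokokkjokkjo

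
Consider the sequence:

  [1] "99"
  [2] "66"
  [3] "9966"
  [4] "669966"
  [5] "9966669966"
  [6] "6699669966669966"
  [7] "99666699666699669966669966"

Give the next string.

669966996666996699666699666699669966669966

From term 3 onward, concatenate the second-to-last term with the last: 99·66 = 9966, 66·9966 = 669966, …
So term 8 is 6699669966669966·99666699666699669966669966.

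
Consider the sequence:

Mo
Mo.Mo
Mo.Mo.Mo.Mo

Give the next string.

Each string is two copies of the previous one joined by '.'.
Doubling Mo.Mo.Mo.Mo with '.' between the halves:

Mo.Mo.Mo.Mo.Mo.Mo.Mo.Mo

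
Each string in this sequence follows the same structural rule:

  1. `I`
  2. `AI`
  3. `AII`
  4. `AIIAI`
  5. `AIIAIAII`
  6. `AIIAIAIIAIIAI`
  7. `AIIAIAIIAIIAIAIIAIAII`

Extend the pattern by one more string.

This is a Fibonacci-style word recurrence s(k) = s(k−1)·s(k−2): e.g. AI·I = AII.
Continuing: AIIAIAIIAIIAIAIIAIAII · AIIAIAIIAIIAI gives term 8.

AIIAIAIIAIIAIAIIAIAIIAIIAIAIIAIIAI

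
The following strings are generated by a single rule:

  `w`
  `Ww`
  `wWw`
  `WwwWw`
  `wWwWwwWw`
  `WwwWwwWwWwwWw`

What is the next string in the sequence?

From term 3 onward, concatenate the second-to-last term with the last: w·Ww = wWw, Ww·wWw = WwwWw, …
Continuing: wWwWwwWw · WwwWwwWwWwwWw gives term 7.

wWwWwwWwWwwWwwWwWwwWw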